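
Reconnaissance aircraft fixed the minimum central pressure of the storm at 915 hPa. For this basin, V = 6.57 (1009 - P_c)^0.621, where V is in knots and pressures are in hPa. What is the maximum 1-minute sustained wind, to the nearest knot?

ΔP = 1009 − 915 = 94 hPa.
94^0.621 ≈ 16.800.
V ≈ 6.57 × 16.800 ≈ 110.4 kt.

110 kt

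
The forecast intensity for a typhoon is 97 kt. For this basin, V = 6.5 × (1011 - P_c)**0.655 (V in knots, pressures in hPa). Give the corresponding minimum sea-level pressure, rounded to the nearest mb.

ΔP = (V / 6.5)^(1/0.655) = (97/6.5)^1.527.
97/6.5 = 14.923; 14.923^1.527 ≈ 61.97 mb.
P_c = 1011 − 61.97 = 949.03 ≈ 949 mb.

949 mb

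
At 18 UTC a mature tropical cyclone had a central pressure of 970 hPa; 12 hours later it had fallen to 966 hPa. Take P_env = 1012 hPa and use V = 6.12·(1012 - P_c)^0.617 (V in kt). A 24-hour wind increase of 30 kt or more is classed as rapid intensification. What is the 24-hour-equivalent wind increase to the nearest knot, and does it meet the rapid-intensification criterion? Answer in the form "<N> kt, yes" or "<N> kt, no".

V₁: ΔP = 42, V ≈ 6.12 × 42^0.617 ≈ 61.42 kt.
V₂: ΔP = 46, V ≈ 6.12 × 46^0.617 ≈ 64.96 kt.
ΔV over 12 h = 3.54 kt → 24 h equivalent = 3.54 × 24/12 ≈ 7.08 kt.
7 kt < 30 kt ⇒ not rapid intensification.

7 kt, no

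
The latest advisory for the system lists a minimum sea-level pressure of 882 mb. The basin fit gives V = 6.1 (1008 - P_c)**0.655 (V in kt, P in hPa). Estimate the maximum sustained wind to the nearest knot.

145 kt

ΔP = 1008 − 882 = 126 mb.
126^0.655 ≈ 23.754.
V ≈ 6.1 × 23.754 ≈ 144.9 kt.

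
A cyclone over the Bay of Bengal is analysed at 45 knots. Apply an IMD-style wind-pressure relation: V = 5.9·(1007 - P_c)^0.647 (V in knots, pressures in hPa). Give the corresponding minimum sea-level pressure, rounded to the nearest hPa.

984 hPa

ΔP = (V / 5.9)^(1/0.647) = (45/5.9)^1.546.
45/5.9 = 7.627; 7.627^1.546 ≈ 23.11 hPa.
P_c = 1007 − 23.11 = 983.89 ≈ 984 hPa.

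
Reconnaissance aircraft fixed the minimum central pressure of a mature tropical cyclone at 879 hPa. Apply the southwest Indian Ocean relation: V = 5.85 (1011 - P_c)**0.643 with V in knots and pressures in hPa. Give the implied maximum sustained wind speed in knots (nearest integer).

135 kt

ΔP = 1011 − 879 = 132 hPa.
132^0.643 ≈ 23.096.
V ≈ 5.85 × 23.096 ≈ 135.1 kt.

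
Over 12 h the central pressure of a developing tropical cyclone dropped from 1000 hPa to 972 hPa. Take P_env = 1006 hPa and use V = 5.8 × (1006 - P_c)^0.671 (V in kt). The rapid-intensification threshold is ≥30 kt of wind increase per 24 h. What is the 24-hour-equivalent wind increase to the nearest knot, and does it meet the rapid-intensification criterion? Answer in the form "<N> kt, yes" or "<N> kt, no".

85 kt, yes

V₁: ΔP = 6, V ≈ 5.8 × 6^0.671 ≈ 19.30 kt.
V₂: ΔP = 34, V ≈ 5.8 × 34^0.671 ≈ 61.81 kt.
ΔV over 12 h = 42.51 kt → 24 h equivalent = 42.51 × 24/12 ≈ 85.02 kt.
85 kt ≥ 30 kt ⇒ rapid intensification.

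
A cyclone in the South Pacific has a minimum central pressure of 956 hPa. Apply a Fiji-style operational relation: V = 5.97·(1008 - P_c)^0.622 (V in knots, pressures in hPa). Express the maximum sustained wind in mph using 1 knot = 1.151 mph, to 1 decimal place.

ΔP = 1008 − 956 = 52 hPa.
V ≈ 5.97 × 52^0.622 = 5.97 × 11.678 ≈ 69.715 kt.
69.715 × 1.151 ≈ 80.24 mph → 80.2 mph.

80.2 mph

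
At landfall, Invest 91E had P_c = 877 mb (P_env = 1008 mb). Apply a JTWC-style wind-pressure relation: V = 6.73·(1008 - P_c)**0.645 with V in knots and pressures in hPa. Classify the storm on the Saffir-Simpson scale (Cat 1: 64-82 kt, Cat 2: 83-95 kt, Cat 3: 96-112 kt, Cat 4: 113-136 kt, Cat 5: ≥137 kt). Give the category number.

ΔP = 1008 − 877 = 131 mb.
V ≈ 6.73 × 131^0.645 = 6.73 × 23.21 ≈ 156 kt.
156 kt falls in the Category 5 band.

5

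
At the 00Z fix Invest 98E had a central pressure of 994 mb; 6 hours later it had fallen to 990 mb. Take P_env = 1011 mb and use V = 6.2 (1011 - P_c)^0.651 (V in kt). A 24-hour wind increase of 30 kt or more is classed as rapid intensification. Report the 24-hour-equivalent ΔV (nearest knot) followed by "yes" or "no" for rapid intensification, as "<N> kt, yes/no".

V₁: ΔP = 17, V ≈ 6.2 × 17^0.651 ≈ 39.21 kt.
V₂: ΔP = 21, V ≈ 6.2 × 21^0.651 ≈ 44.99 kt.
ΔV over 6 h = 5.78 kt → 24 h equivalent = 5.78 × 24/6 ≈ 23.12 kt.
23 kt < 30 kt ⇒ not rapid intensification.

23 kt, no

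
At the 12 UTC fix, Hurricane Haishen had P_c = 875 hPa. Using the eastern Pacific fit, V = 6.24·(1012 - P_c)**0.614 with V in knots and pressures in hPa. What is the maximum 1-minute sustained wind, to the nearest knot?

128 kt

ΔP = 1012 − 875 = 137 hPa.
137^0.614 ≈ 20.509.
V ≈ 6.24 × 20.509 ≈ 128.0 kt.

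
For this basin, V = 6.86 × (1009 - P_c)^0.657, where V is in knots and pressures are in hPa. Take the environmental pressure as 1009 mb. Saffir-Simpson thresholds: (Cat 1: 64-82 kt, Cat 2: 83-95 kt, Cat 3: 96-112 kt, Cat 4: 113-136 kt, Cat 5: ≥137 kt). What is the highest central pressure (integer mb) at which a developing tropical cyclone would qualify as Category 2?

Category 2 begins at V = 83 kt.
Required ΔP = (83/6.86)^(1/0.657) = 12.099^1.522 ≈ 44.47 mb.
P_c ≤ 1009 − 44.47 = 964.53, so the highest integer P_c is 964 mb.

964 mb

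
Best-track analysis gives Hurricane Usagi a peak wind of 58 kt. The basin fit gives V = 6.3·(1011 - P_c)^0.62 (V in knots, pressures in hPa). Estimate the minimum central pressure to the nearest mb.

ΔP = (V / 6.3)^(1/0.62) = (58/6.3)^1.613.
58/6.3 = 9.206; 9.206^1.613 ≈ 35.89 mb.
P_c = 1011 − 35.89 = 975.11 ≈ 975 mb.

975 mb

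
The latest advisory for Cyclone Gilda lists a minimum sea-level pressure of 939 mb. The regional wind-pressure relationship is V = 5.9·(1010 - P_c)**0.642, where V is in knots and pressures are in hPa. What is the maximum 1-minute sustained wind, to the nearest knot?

91 kt

ΔP = 1010 − 939 = 71 mb.
71^0.642 ≈ 15.435.
V ≈ 5.9 × 15.435 ≈ 91.1 kt.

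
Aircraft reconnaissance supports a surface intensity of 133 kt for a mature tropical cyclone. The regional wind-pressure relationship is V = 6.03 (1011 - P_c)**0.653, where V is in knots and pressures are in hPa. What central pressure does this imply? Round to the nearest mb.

897 mb

ΔP = (V / 6.03)^(1/0.653) = (133/6.03)^1.531.
133/6.03 = 22.056; 22.056^1.531 ≈ 114.15 mb.
P_c = 1011 − 114.15 = 896.85 ≈ 897 mb.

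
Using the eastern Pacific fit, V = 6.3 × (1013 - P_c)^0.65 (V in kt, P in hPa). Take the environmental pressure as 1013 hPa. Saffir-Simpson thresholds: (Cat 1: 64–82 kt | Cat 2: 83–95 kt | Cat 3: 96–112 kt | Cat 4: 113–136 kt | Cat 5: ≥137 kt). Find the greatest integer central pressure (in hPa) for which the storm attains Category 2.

960 hPa

Category 2 begins at V = 83 kt.
Required ΔP = (83/6.3)^(1/0.65) = 13.175^1.538 ≈ 52.80 hPa.
P_c ≤ 1013 − 52.80 = 960.20, so the highest integer P_c is 960 hPa.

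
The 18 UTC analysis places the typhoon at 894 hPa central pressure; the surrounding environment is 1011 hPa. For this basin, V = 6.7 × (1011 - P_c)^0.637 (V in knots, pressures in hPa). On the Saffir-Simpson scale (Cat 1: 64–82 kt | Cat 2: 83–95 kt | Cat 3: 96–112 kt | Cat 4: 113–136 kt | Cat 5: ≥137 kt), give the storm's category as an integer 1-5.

5

ΔP = 1011 − 894 = 117 hPa.
V ≈ 6.7 × 117^0.637 = 6.7 × 20.77 ≈ 139 kt.
139 kt falls in the Category 5 band.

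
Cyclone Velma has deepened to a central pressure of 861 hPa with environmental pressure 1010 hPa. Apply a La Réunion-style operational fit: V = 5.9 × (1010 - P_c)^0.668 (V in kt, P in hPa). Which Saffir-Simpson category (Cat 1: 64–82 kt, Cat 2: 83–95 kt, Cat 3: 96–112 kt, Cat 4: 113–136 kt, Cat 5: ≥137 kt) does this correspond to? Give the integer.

ΔP = 1010 − 861 = 149 hPa.
V ≈ 5.9 × 149^0.668 = 5.9 × 28.29 ≈ 167 kt.
167 kt falls in the Category 5 band.

5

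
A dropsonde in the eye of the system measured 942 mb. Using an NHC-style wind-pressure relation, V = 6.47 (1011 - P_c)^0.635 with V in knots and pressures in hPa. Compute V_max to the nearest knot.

95 kt

ΔP = 1011 − 942 = 69 mb.
69^0.635 ≈ 14.712.
V ≈ 6.47 × 14.712 ≈ 95.2 kt.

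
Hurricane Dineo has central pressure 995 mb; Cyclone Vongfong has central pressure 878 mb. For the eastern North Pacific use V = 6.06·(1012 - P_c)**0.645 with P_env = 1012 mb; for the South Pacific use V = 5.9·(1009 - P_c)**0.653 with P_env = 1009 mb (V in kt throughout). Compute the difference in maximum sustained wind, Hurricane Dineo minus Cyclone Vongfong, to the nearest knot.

Hurricane Dineo: ΔP = 17; V ≈ 6.06 × 17^0.645 ≈ 37.68 kt.
Cyclone Vongfong: ΔP = 131; V ≈ 5.9 × 131^0.653 ≈ 142.37 kt.
Difference ≈ 37.68 − 142.37 = -104.69 → -105 kt.

-105 kt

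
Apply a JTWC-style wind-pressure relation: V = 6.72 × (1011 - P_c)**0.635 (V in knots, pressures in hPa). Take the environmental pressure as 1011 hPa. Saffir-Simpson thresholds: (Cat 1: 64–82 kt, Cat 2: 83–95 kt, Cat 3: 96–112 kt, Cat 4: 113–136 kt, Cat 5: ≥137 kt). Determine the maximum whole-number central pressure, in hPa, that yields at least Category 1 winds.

Category 1 begins at V = 64 kt.
Required ΔP = (64/6.72)^(1/0.635) = 9.524^1.575 ≈ 34.79 hPa.
P_c ≤ 1011 − 34.79 = 976.21, so the highest integer P_c is 976 hPa.

976 hPa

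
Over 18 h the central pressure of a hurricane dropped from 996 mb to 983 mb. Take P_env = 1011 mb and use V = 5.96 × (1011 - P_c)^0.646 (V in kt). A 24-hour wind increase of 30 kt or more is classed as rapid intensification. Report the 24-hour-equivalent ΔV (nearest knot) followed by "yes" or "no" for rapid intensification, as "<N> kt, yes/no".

V₁: ΔP = 15, V ≈ 5.96 × 15^0.646 ≈ 34.28 kt.
V₂: ΔP = 28, V ≈ 5.96 × 28^0.646 ≈ 51.30 kt.
ΔV over 18 h = 17.02 kt → 24 h equivalent = 17.02 × 24/18 ≈ 22.69 kt.
23 kt < 30 kt ⇒ not rapid intensification.

23 kt, no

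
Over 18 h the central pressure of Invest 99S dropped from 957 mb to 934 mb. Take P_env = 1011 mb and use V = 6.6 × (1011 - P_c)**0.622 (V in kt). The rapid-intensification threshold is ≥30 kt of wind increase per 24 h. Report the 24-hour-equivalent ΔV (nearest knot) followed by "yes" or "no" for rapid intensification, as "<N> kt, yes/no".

V₁: ΔP = 54, V ≈ 6.6 × 54^0.622 ≈ 78.90 kt.
V₂: ΔP = 77, V ≈ 6.6 × 77^0.622 ≈ 98.39 kt.
ΔV over 18 h = 19.49 kt → 24 h equivalent = 19.49 × 24/18 ≈ 25.99 kt.
26 kt < 30 kt ⇒ not rapid intensification.

26 kt, no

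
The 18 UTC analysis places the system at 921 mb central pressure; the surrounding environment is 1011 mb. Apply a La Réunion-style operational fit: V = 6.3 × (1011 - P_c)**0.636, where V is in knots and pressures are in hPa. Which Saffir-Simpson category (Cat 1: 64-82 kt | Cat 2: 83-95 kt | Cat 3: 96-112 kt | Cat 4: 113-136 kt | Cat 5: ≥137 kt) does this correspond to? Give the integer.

ΔP = 1011 − 921 = 90 mb.
V ≈ 6.3 × 90^0.636 = 6.3 × 17.49 ≈ 110 kt.
110 kt falls in the Category 3 band.

3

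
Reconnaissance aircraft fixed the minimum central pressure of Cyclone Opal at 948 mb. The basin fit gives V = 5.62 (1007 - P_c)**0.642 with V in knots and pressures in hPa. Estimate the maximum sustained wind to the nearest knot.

77 kt

ΔP = 1007 − 948 = 59 mb.
59^0.642 ≈ 13.705.
V ≈ 5.62 × 13.705 ≈ 77.0 kt.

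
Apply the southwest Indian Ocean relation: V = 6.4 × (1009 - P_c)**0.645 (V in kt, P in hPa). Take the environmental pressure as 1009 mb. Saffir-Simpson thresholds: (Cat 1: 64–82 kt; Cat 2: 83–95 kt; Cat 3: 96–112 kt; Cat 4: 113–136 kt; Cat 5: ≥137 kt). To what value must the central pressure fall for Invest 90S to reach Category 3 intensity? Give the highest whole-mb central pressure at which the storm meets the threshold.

942 mb

Category 3 begins at V = 96 kt.
Required ΔP = (96/6.4)^(1/0.645) = 15.000^1.550 ≈ 66.59 mb.
P_c ≤ 1009 − 66.59 = 942.41, so the highest integer P_c is 942 mb.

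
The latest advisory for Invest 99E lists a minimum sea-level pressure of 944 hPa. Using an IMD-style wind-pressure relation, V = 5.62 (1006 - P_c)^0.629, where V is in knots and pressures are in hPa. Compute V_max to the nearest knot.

ΔP = 1006 − 944 = 62 hPa.
62^0.629 ≈ 13.410.
V ≈ 5.62 × 13.410 ≈ 75.4 kt.

75 kt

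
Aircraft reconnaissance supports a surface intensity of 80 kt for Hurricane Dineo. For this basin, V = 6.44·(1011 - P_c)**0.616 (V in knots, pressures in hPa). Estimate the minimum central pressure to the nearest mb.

951 mb

ΔP = (V / 6.44)^(1/0.616) = (80/6.44)^1.623.
80/6.44 = 12.422; 12.422^1.623 ≈ 59.75 mb.
P_c = 1011 − 59.75 = 951.25 ≈ 951 mb.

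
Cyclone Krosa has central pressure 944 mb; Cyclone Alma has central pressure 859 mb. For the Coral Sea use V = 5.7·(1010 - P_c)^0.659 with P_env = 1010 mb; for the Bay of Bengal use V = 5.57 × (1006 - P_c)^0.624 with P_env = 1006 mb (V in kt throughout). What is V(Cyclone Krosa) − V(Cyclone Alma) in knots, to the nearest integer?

Cyclone Krosa: ΔP = 66; V ≈ 5.7 × 66^0.659 ≈ 90.15 kt.
Cyclone Alma: ΔP = 147; V ≈ 5.57 × 147^0.624 ≈ 125.39 kt.
Difference ≈ 90.15 − 125.39 = -35.24 → -35 kt.

-35 kt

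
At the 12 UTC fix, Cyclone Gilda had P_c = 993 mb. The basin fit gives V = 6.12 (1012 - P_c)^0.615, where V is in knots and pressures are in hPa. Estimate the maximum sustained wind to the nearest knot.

37 kt

ΔP = 1012 − 993 = 19 mb.
19^0.615 ≈ 6.116.
V ≈ 6.12 × 6.116 ≈ 37.4 kt.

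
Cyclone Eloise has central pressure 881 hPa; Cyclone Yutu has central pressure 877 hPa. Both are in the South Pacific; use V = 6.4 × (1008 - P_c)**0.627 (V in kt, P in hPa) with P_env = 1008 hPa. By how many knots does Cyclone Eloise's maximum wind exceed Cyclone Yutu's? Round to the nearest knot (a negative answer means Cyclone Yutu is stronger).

Cyclone Eloise: ΔP = 127; V ≈ 6.4 × 127^0.627 ≈ 133.43 kt.
Cyclone Yutu: ΔP = 131; V ≈ 6.4 × 131^0.627 ≈ 136.05 kt.
Difference ≈ 133.43 − 136.05 = -2.62 → -3 kt.

-3 kt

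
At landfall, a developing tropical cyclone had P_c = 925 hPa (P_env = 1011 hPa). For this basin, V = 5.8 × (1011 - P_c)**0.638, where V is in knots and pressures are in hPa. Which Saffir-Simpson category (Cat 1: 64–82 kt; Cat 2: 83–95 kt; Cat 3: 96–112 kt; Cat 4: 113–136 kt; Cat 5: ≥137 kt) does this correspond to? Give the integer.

ΔP = 1011 − 925 = 86 hPa.
V ≈ 5.8 × 86^0.638 = 5.8 × 17.15 ≈ 99 kt.
99 kt falls in the Category 3 band.

3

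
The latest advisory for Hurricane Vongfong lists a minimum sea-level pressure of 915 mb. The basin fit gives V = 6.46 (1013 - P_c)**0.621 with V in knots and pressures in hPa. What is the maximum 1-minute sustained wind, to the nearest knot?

111 kt

ΔP = 1013 − 915 = 98 mb.
98^0.621 ≈ 17.241.
V ≈ 6.46 × 17.241 ≈ 111.4 kt.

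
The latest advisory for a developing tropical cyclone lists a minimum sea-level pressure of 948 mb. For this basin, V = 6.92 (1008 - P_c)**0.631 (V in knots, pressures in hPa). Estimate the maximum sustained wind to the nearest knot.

92 kt

ΔP = 1008 − 948 = 60 mb.
60^0.631 ≈ 13.244.
V ≈ 6.92 × 13.244 ≈ 91.6 kt.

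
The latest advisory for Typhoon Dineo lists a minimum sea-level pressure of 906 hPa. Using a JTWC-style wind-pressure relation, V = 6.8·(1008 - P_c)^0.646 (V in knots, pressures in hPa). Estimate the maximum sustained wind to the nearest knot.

ΔP = 1008 − 906 = 102 hPa.
102^0.646 ≈ 19.841.
V ≈ 6.8 × 19.841 ≈ 134.9 kt.

135 kt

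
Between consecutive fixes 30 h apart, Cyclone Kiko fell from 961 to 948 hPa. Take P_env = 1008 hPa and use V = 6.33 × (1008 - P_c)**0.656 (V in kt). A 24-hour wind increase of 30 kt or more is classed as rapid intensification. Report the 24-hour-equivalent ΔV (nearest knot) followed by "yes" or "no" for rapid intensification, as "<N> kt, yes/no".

11 kt, no

V₁: ΔP = 47, V ≈ 6.33 × 47^0.656 ≈ 79.12 kt.
V₂: ΔP = 60, V ≈ 6.33 × 60^0.656 ≈ 92.87 kt.
ΔV over 30 h = 13.75 kt → 24 h equivalent = 13.75 × 24/30 ≈ 11.00 kt.
11 kt < 30 kt ⇒ not rapid intensification.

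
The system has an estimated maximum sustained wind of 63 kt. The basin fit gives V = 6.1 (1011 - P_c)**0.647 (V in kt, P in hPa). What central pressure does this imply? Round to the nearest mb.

ΔP = (V / 6.1)^(1/0.647) = (63/6.1)^1.546.
63/6.1 = 10.328; 10.328^1.546 ≈ 36.92 mb.
P_c = 1011 − 36.92 = 974.08 ≈ 974 mb.

974 mb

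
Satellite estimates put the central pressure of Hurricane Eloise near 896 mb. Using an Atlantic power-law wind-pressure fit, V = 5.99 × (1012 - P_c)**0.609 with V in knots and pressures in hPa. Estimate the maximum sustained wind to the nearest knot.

ΔP = 1012 − 896 = 116 mb.
116^0.609 ≈ 18.082.
V ≈ 5.99 × 18.082 ≈ 108.3 kt.

108 kt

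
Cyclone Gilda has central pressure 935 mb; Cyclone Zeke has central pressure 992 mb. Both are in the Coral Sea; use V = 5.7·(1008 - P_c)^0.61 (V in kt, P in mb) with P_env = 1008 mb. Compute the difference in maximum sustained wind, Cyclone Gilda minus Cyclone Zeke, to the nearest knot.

Cyclone Gilda: ΔP = 73; V ≈ 5.7 × 73^0.61 ≈ 78.07 kt.
Cyclone Zeke: ΔP = 16; V ≈ 5.7 × 16^0.61 ≈ 30.93 kt.
Difference ≈ 78.07 − 30.93 = 47.14 → 47 kt.

47 kt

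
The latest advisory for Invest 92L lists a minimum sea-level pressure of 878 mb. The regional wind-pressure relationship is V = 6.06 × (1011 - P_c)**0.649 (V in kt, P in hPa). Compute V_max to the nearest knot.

145 kt

ΔP = 1011 − 878 = 133 mb.
133^0.649 ≈ 23.899.
V ≈ 6.06 × 23.899 ≈ 144.8 kt.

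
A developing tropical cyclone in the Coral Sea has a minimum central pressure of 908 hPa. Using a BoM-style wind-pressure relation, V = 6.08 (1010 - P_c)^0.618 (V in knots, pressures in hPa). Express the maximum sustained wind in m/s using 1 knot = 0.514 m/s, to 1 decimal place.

ΔP = 1010 − 908 = 102 hPa.
V ≈ 6.08 × 102^0.618 = 6.08 × 17.431 ≈ 105.979 kt.
105.979 × 0.514 ≈ 54.47 m/s → 54.5 m/s.

54.5 m/s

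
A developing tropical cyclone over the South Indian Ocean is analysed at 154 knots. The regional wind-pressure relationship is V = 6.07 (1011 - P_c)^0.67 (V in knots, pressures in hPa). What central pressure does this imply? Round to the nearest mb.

ΔP = (V / 6.07)^(1/0.67) = (154/6.07)^1.493.
154/6.07 = 25.371; 25.371^1.493 ≈ 124.74 mb.
P_c = 1011 − 124.74 = 886.26 ≈ 886 mb.

886 mb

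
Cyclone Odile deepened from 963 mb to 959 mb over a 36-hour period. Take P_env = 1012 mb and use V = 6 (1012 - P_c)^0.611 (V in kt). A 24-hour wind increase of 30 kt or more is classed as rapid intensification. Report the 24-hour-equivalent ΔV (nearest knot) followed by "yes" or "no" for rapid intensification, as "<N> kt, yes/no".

2 kt, no

V₁: ΔP = 49, V ≈ 6 × 49^0.611 ≈ 64.69 kt.
V₂: ΔP = 53, V ≈ 6 × 53^0.611 ≈ 67.87 kt.
ΔV over 36 h = 3.18 kt → 24 h equivalent = 3.18 × 24/36 ≈ 2.12 kt.
2 kt < 30 kt ⇒ not rapid intensification.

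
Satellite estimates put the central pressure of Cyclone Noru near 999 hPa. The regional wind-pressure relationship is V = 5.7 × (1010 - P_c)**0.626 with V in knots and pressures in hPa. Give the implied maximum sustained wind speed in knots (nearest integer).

ΔP = 1010 − 999 = 11 hPa.
11^0.626 ≈ 4.487.
V ≈ 5.7 × 4.487 ≈ 25.6 kt.

26 kt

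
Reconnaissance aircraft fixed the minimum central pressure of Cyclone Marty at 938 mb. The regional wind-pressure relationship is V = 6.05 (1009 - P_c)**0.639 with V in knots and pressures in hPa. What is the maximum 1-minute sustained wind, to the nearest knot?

92 kt

ΔP = 1009 − 938 = 71 mb.
71^0.639 ≈ 15.239.
V ≈ 6.05 × 15.239 ≈ 92.2 kt.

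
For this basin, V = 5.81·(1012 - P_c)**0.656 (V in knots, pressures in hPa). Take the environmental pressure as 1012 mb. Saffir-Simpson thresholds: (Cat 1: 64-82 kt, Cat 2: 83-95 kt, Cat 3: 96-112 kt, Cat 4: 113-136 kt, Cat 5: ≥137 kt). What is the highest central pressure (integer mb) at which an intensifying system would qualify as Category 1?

Category 1 begins at V = 64 kt.
Required ΔP = (64/5.81)^(1/0.656) = 11.015^1.524 ≈ 38.76 mb.
P_c ≤ 1012 − 38.76 = 973.24, so the highest integer P_c is 973 mb.

973 mb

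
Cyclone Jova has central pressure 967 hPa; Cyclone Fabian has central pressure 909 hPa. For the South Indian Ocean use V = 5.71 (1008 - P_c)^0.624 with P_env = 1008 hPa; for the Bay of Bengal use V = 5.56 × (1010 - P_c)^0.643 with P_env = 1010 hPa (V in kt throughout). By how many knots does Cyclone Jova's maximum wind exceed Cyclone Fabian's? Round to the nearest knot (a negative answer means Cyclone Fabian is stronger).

Cyclone Jova: ΔP = 41; V ≈ 5.71 × 41^0.624 ≈ 57.94 kt.
Cyclone Fabian: ΔP = 101; V ≈ 5.56 × 101^0.643 ≈ 108.11 kt.
Difference ≈ 57.94 − 108.11 = -50.17 → -50 kt.

-50 kt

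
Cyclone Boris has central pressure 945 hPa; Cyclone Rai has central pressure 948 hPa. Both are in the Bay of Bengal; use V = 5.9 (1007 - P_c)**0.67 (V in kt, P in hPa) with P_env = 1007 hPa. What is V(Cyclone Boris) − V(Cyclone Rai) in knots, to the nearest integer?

Cyclone Boris: ΔP = 62; V ≈ 5.9 × 62^0.67 ≈ 93.70 kt.
Cyclone Rai: ΔP = 59; V ≈ 5.9 × 59^0.67 ≈ 90.64 kt.
Difference ≈ 93.70 − 90.64 = 3.06 → 3 kt.

3 kt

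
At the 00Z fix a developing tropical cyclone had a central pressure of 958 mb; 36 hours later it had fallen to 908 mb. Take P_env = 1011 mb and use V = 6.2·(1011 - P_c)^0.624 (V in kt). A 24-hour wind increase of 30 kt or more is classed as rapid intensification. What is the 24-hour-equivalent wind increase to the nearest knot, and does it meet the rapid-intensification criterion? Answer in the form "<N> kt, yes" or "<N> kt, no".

25 kt, no

V₁: ΔP = 53, V ≈ 6.2 × 53^0.624 ≈ 73.85 kt.
V₂: ΔP = 103, V ≈ 6.2 × 103^0.624 ≈ 111.79 kt.
ΔV over 36 h = 37.94 kt → 24 h equivalent = 37.94 × 24/36 ≈ 25.29 kt.
25 kt < 30 kt ⇒ not rapid intensification.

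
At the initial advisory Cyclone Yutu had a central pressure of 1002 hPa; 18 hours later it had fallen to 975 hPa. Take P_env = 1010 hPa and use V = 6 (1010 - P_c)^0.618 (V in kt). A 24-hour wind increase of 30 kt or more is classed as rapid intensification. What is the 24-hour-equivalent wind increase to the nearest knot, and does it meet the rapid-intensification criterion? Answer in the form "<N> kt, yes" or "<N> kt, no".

V₁: ΔP = 8, V ≈ 6 × 8^0.618 ≈ 21.69 kt.
V₂: ΔP = 35, V ≈ 6 × 35^0.618 ≈ 54.00 kt.
ΔV over 18 h = 32.31 kt → 24 h equivalent = 32.31 × 24/18 ≈ 43.08 kt.
43 kt ≥ 30 kt ⇒ rapid intensification.

43 kt, yes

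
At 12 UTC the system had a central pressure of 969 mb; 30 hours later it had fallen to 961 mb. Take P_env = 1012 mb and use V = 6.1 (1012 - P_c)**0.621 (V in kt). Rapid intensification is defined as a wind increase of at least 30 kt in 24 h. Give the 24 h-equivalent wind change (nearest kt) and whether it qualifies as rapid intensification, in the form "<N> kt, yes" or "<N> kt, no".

V₁: ΔP = 43, V ≈ 6.1 × 43^0.621 ≈ 63.05 kt.
V₂: ΔP = 51, V ≈ 6.1 × 51^0.621 ≈ 70.10 kt.
ΔV over 30 h = 7.05 kt → 24 h equivalent = 7.05 × 24/30 ≈ 5.64 kt.
6 kt < 30 kt ⇒ not rapid intensification.

6 kt, no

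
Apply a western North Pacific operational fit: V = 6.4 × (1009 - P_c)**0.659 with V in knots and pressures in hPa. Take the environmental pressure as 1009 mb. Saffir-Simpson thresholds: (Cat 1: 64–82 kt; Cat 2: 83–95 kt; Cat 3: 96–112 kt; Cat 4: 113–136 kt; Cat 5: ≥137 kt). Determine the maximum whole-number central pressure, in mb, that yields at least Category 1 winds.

976 mb

Category 1 begins at V = 64 kt.
Required ΔP = (64/6.4)^(1/0.659) = 10.000^1.517 ≈ 32.92 mb.
P_c ≤ 1009 − 32.92 = 976.08, so the highest integer P_c is 976 mb.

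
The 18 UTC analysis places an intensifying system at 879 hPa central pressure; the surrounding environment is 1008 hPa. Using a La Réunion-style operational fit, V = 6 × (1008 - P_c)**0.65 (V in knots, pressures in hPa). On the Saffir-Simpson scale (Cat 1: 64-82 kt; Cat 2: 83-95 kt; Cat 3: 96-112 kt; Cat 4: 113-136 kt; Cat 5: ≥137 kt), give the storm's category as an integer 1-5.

5

ΔP = 1008 − 879 = 129 hPa.
V ≈ 6 × 129^0.65 = 6 × 23.54 ≈ 141 kt.
141 kt falls in the Category 5 band.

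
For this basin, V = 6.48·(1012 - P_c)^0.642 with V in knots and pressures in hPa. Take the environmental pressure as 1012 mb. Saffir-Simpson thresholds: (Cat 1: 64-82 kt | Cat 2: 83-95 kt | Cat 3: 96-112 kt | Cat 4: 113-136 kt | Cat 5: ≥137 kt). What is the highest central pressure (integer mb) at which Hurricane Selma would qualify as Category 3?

Category 3 begins at V = 96 kt.
Required ΔP = (96/6.48)^(1/0.642) = 14.815^1.558 ≈ 66.61 mb.
P_c ≤ 1012 − 66.61 = 945.39, so the highest integer P_c is 945 mb.

945 mb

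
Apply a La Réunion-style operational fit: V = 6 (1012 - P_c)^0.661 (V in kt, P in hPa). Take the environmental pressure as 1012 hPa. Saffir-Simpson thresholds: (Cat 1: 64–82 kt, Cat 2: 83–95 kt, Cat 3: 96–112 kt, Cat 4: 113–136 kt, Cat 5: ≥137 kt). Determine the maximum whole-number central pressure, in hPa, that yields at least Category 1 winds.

976 hPa

Category 1 begins at V = 64 kt.
Required ΔP = (64/6)^(1/0.661) = 10.667^1.513 ≈ 35.91 hPa.
P_c ≤ 1012 − 35.91 = 976.09, so the highest integer P_c is 976 hPa.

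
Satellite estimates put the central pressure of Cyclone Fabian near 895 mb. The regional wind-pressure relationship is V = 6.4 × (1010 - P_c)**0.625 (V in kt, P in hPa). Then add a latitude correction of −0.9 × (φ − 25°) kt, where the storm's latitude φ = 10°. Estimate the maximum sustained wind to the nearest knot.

ΔP = 1010 − 895 = 115 mb.
115^0.625 ≈ 19.406.
V ≈ 6.4 × 19.406 ≈ 124.2 kt.
Latitude correction: −0.9 × (10 − 25) = 13.5 kt.
Corrected V ≈ 137.7 kt → 138 kt.

138 kt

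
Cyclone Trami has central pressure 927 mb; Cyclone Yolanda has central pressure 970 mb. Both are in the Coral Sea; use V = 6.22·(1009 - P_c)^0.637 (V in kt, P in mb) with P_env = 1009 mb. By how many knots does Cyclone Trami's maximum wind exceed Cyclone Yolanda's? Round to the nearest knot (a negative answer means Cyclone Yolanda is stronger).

Cyclone Trami: ΔP = 82; V ≈ 6.22 × 82^0.637 ≈ 103.01 kt.
Cyclone Yolanda: ΔP = 39; V ≈ 6.22 × 39^0.637 ≈ 64.17 kt.
Difference ≈ 103.01 − 64.17 = 38.84 → 39 kt.

39 kt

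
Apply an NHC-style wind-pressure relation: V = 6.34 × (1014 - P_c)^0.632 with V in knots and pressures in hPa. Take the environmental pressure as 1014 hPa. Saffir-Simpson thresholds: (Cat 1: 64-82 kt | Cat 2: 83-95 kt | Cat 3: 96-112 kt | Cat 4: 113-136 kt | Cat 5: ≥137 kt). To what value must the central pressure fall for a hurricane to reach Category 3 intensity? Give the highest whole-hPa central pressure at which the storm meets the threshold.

940 hPa

Category 3 begins at V = 96 kt.
Required ΔP = (96/6.34)^(1/0.632) = 15.142^1.582 ≈ 73.68 hPa.
P_c ≤ 1014 − 73.68 = 940.32, so the highest integer P_c is 940 hPa.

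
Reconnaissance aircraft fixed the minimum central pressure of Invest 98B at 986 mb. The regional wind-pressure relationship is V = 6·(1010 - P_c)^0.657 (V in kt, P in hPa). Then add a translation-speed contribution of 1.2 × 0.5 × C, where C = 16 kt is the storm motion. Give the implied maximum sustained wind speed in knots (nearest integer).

ΔP = 1010 − 986 = 24 mb.
24^0.657 ≈ 8.069.
V ≈ 6 × 8.069 ≈ 48.4 kt.
Translation term: 1.2 × 0.5 × 16 = 9.6 kt.
Corrected V ≈ 58 kt → 58 kt.

58 kt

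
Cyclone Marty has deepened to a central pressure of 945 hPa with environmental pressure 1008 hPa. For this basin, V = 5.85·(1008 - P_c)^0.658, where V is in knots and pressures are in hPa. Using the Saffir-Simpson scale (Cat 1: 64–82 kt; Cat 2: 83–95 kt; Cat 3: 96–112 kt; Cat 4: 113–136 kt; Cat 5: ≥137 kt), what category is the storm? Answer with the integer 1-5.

ΔP = 1008 − 945 = 63 hPa.
V ≈ 5.85 × 63^0.658 = 5.85 × 15.27 ≈ 89 kt.
89 kt falls in the Category 2 band.

2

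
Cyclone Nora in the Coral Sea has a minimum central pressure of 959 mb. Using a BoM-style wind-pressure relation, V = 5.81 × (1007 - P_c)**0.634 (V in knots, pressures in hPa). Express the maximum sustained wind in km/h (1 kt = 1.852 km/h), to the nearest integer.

125 km/h

ΔP = 1007 − 959 = 48 mb.
V ≈ 5.81 × 48^0.634 = 5.81 × 11.639 ≈ 67.621 kt.
67.621 × 1.852 ≈ 125.23 km/h → 125 km/h.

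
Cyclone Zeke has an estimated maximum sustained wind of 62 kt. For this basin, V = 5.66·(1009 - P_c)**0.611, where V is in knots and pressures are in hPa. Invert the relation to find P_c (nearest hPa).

959 hPa

ΔP = (V / 5.66)^(1/0.611) = (62/5.66)^1.637.
62/5.66 = 10.954; 10.954^1.637 ≈ 50.28 hPa.
P_c = 1009 − 50.28 = 958.72 ≈ 959 hPa.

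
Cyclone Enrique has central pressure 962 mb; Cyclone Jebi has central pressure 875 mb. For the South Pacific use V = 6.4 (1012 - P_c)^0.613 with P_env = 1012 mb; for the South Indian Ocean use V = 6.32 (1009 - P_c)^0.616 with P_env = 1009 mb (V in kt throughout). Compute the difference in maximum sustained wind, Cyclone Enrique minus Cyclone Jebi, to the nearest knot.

-59 kt

Cyclone Enrique: ΔP = 50; V ≈ 6.4 × 50^0.613 ≈ 70.41 kt.
Cyclone Jebi: ΔP = 134; V ≈ 6.32 × 134^0.616 ≈ 129.13 kt.
Difference ≈ 70.41 − 129.13 = -58.72 → -59 kt.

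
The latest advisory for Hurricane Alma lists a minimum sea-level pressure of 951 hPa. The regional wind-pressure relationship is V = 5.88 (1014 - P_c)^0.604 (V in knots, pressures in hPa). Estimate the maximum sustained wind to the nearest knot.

72 kt

ΔP = 1014 − 951 = 63 hPa.
63^0.604 ≈ 12.212.
V ≈ 5.88 × 12.212 ≈ 71.8 kt.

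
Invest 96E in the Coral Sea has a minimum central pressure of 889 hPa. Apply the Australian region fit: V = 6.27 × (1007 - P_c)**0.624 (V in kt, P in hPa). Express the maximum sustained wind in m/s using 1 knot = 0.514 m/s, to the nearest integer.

63 m/s

ΔP = 1007 − 889 = 118 hPa.
V ≈ 6.27 × 118^0.624 = 6.27 × 19.627 ≈ 123.061 kt.
123.061 × 0.514 ≈ 63.25 m/s → 63 m/s.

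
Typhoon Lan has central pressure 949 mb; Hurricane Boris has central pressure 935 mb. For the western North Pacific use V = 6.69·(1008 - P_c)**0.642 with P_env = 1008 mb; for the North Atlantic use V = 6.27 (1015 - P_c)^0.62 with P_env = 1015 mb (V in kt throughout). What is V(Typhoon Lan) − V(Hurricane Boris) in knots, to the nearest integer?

Typhoon Lan: ΔP = 59; V ≈ 6.69 × 59^0.642 ≈ 91.69 kt.
Hurricane Boris: ΔP = 80; V ≈ 6.27 × 80^0.62 ≈ 94.88 kt.
Difference ≈ 91.69 − 94.88 = -3.19 → -3 kt.

-3 kt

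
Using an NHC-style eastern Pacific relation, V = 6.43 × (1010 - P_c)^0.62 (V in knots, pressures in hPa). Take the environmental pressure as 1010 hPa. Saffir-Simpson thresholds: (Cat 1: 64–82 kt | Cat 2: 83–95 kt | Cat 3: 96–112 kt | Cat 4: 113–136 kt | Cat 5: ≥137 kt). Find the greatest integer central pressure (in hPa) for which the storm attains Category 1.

Category 1 begins at V = 64 kt.
Required ΔP = (64/6.43)^(1/0.62) = 9.953^1.613 ≈ 40.70 hPa.
P_c ≤ 1010 − 40.70 = 969.30, so the highest integer P_c is 969 hPa.

969 hPa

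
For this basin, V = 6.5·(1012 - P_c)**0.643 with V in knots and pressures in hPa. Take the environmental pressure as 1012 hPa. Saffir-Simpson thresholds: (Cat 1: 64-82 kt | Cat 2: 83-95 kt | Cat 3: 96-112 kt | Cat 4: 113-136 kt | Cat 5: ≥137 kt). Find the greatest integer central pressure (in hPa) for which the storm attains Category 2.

Category 2 begins at V = 83 kt.
Required ΔP = (83/6.5)^(1/0.643) = 12.769^1.555 ≈ 52.52 hPa.
P_c ≤ 1012 − 52.52 = 959.48, so the highest integer P_c is 959 hPa.

959 hPa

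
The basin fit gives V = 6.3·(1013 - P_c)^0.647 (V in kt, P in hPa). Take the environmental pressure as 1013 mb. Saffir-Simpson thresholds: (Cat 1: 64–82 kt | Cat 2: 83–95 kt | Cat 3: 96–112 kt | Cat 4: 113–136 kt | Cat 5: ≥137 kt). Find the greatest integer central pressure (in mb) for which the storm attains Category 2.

Category 2 begins at V = 83 kt.
Required ΔP = (83/6.3)^(1/0.647) = 13.175^1.546 ≈ 53.78 mb.
P_c ≤ 1013 − 53.78 = 959.22, so the highest integer P_c is 959 mb.

959 mb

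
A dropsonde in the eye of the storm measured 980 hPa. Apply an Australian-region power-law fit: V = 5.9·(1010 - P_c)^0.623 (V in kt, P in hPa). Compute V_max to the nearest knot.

ΔP = 1010 − 980 = 30 hPa.
30^0.623 ≈ 8.322.
V ≈ 5.9 × 8.322 ≈ 49.1 kt.

49 kt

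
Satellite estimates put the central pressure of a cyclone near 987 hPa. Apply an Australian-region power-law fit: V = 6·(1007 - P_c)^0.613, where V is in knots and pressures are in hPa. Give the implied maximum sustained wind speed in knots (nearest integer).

ΔP = 1007 − 987 = 20 hPa.
20^0.613 ≈ 6.274.
V ≈ 6 × 6.274 ≈ 37.6 kt.

38 kt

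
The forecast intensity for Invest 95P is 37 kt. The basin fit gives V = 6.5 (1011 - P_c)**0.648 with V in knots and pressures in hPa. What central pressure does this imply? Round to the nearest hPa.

996 hPa

ΔP = (V / 6.5)^(1/0.648) = (37/6.5)^1.543.
37/6.5 = 5.692; 5.692^1.543 ≈ 14.64 hPa.
P_c = 1011 − 14.64 = 996.36 ≈ 996 hPa.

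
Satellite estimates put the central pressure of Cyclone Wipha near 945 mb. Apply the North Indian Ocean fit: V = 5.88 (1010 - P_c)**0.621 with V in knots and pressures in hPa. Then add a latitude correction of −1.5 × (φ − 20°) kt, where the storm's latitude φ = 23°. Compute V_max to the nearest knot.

74 kt

ΔP = 1010 − 945 = 65 mb.
65^0.621 ≈ 13.360.
V ≈ 5.88 × 13.360 ≈ 78.6 kt.
Latitude correction: −1.5 × (23 − 20) = -4.5 kt.
Corrected V ≈ 74.1 kt → 74 kt.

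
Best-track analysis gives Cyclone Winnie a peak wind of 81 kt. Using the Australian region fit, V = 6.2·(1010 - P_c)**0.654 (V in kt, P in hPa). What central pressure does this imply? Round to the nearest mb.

ΔP = (V / 6.2)^(1/0.654) = (81/6.2)^1.529.
81/6.2 = 13.065; 13.065^1.529 ≈ 50.88 mb.
P_c = 1010 − 50.88 = 959.12 ≈ 959 mb.

959 mb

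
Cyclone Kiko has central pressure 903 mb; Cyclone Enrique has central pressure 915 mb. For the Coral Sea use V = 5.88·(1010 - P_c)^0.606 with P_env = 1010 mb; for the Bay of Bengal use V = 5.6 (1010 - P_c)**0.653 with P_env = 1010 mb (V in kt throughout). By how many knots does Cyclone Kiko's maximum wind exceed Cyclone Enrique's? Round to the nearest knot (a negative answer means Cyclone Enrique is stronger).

-10 kt

Cyclone Kiko: ΔP = 107; V ≈ 5.88 × 107^0.606 ≈ 99.81 kt.
Cyclone Enrique: ΔP = 95; V ≈ 5.6 × 95^0.653 ≈ 109.56 kt.
Difference ≈ 99.81 − 109.56 = -9.75 → -10 kt.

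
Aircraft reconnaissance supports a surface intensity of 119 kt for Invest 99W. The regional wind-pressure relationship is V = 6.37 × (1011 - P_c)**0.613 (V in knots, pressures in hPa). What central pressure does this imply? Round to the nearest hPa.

892 hPa

ΔP = (V / 6.37)^(1/0.613) = (119/6.37)^1.631.
119/6.37 = 18.681; 18.681^1.631 ≈ 118.60 hPa.
P_c = 1011 − 118.60 = 892.40 ≈ 892 hPa.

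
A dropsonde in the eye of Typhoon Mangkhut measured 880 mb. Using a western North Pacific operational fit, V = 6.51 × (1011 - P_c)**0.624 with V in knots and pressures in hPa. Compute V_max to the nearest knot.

136 kt

ΔP = 1011 − 880 = 131 mb.
131^0.624 ≈ 20.950.
V ≈ 6.51 × 20.950 ≈ 136.4 kt.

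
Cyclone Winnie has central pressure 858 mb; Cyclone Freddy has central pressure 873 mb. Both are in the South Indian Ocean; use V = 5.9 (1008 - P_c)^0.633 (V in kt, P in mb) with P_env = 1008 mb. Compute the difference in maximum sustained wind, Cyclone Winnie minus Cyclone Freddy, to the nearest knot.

Cyclone Winnie: ΔP = 150; V ≈ 5.9 × 150^0.633 ≈ 140.71 kt.
Cyclone Freddy: ΔP = 135; V ≈ 5.9 × 135^0.633 ≈ 131.63 kt.
Difference ≈ 140.71 − 131.63 = 9.08 → 9 kt.

9 kt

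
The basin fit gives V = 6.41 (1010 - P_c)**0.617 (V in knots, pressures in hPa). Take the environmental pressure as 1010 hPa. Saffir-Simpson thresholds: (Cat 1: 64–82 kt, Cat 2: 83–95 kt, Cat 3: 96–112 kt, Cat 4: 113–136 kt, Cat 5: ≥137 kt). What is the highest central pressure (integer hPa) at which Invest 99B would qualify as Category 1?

Category 1 begins at V = 64 kt.
Required ΔP = (64/6.41)^(1/0.617) = 9.984^1.621 ≈ 41.65 hPa.
P_c ≤ 1010 − 41.65 = 968.35, so the highest integer P_c is 968 hPa.

968 hPa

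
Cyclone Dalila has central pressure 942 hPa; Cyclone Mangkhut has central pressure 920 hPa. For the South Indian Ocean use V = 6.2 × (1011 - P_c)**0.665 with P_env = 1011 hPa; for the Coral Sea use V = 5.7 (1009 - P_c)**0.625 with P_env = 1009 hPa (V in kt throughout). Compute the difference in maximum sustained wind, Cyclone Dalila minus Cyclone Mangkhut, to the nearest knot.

Cyclone Dalila: ΔP = 69; V ≈ 6.2 × 69^0.665 ≈ 103.57 kt.
Cyclone Mangkhut: ΔP = 89; V ≈ 5.7 × 89^0.625 ≈ 94.24 kt.
Difference ≈ 103.57 − 94.24 = 9.33 → 9 kt.

9 kt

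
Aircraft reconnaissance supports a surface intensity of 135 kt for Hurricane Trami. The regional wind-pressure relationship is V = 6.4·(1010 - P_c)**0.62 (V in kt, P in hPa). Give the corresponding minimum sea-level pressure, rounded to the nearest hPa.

873 hPa

ΔP = (V / 6.4)^(1/0.62) = (135/6.4)^1.613.
135/6.4 = 21.094; 21.094^1.613 ≈ 136.69 hPa.
P_c = 1010 − 136.69 = 873.31 ≈ 873 hPa.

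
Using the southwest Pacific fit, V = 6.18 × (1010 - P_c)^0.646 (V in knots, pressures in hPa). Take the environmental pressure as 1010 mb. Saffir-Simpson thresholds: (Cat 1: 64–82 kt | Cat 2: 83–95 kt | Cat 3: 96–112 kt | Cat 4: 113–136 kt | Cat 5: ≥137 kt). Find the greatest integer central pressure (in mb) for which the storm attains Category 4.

Category 4 begins at V = 113 kt.
Required ΔP = (113/6.18)^(1/0.646) = 18.285^1.548 ≈ 89.89 mb.
P_c ≤ 1010 − 89.89 = 920.11, so the highest integer P_c is 920 mb.

920 mb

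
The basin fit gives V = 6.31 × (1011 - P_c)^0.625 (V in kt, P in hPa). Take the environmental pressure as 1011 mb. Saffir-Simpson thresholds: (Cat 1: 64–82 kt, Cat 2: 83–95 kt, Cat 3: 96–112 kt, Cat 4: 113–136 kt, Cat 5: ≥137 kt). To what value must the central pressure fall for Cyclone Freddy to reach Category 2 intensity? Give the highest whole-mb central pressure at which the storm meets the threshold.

949 mb

Category 2 begins at V = 83 kt.
Required ΔP = (83/6.31)^(1/0.625) = 13.154^1.600 ≈ 61.73 mb.
P_c ≤ 1011 − 61.73 = 949.27, so the highest integer P_c is 949 mb.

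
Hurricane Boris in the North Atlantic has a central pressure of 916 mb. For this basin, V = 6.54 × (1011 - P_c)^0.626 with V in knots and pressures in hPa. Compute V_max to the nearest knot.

113 kt

ΔP = 1011 − 916 = 95 mb.
95^0.626 ≈ 17.300.
V ≈ 6.54 × 17.300 ≈ 113.1 kt.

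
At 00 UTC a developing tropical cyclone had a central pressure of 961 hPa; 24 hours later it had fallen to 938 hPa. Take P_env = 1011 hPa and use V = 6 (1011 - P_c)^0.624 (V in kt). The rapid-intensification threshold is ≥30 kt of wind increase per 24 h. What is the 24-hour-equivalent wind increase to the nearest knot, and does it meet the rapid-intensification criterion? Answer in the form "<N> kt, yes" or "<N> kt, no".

V₁: ΔP = 50, V ≈ 6 × 50^0.624 ≈ 68.91 kt.
V₂: ΔP = 73, V ≈ 6 × 73^0.624 ≈ 87.27 kt.
ΔV over 24 h = 18.36 kt → 24 h equivalent = 18.36 × 24/24 ≈ 18.36 kt.
18 kt < 30 kt ⇒ not rapid intensification.

18 kt, no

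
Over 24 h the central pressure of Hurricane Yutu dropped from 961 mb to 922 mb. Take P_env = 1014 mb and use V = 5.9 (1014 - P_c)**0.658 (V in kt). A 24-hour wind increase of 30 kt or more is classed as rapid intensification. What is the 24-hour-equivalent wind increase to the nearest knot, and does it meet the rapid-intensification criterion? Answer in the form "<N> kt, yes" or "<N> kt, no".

V₁: ΔP = 53, V ≈ 5.9 × 53^0.658 ≈ 80.43 kt.
V₂: ΔP = 92, V ≈ 5.9 × 92^0.658 ≈ 115.62 kt.
ΔV over 24 h = 35.19 kt → 24 h equivalent = 35.19 × 24/24 ≈ 35.19 kt.
35 kt ≥ 30 kt ⇒ rapid intensification.

35 kt, yes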